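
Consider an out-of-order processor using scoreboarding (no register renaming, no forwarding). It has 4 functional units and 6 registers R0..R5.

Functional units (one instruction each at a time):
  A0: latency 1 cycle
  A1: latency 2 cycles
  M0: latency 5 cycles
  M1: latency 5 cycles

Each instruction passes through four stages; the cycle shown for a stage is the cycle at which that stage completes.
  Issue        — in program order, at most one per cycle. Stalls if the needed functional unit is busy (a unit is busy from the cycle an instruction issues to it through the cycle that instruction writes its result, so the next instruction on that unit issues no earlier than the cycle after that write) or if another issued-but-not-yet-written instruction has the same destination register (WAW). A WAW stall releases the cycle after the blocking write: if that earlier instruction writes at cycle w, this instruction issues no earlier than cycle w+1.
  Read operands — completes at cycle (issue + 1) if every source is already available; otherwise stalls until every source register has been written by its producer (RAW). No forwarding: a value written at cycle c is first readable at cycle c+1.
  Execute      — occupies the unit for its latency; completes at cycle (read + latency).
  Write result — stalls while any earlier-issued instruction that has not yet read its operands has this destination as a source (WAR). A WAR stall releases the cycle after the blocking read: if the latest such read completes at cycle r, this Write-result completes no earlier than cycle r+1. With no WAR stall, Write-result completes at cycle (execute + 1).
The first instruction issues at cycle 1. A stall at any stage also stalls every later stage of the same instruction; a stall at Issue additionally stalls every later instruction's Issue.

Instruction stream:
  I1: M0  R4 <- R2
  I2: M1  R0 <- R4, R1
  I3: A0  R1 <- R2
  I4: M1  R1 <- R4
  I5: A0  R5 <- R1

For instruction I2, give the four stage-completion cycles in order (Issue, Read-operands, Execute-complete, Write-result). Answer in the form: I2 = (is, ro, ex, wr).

c1: I1 dispatched to M0
c2: I1 operands ready · I2 dispatched to M1
c3: I3 dispatched to A0
c4: I3 operands ready
c5: I3 complete
c7: I1 complete
c8: R4←I1
c9: I2 operands ready
c10: R1←I3
c14: I2 complete
c15: R0←I2
c16: I4 dispatched to M1
c17: I4 operands ready · I5 dispatched to A0
c22: I4 complete
c23: R1←I4
c24: I5 operands ready
c25: I5 complete
c26: R5←I5

I2 = (2, 9, 14, 15)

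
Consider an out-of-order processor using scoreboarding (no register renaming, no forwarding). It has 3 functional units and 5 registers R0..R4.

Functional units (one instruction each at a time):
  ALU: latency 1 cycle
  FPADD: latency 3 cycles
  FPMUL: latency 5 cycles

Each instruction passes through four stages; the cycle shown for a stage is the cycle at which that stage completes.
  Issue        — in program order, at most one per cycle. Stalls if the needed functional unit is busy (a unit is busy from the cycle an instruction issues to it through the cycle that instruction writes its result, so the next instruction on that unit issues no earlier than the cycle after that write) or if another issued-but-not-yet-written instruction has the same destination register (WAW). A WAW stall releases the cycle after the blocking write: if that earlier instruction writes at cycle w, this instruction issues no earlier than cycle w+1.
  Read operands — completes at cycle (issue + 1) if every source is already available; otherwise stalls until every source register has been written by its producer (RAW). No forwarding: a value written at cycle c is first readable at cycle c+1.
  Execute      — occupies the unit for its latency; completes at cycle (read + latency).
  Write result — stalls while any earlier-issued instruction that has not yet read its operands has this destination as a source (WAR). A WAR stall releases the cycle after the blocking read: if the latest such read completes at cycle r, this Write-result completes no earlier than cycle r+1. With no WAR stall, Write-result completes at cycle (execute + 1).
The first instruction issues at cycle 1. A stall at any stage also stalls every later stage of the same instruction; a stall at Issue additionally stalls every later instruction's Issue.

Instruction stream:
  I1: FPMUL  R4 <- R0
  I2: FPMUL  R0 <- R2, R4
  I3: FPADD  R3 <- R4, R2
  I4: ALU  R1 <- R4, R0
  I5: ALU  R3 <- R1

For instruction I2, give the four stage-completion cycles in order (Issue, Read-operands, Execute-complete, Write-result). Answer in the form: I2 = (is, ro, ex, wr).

I1  is:1  ro:2  ex:7  wr:8
I2  is:9  ro:10  ex:15  wr:16  — struct: FPMUL busy until I1 writes@8
I3  is:10  ro:11  ex:14  wr:15
I4  is:11  ro:17  ex:18  wr:19  — RAW R0: wait I2 write@16
I5  is:20  ro:21  ex:22  wr:23  — struct: ALU busy until I4 writes@19

I2 = (9, 10, 15, 16)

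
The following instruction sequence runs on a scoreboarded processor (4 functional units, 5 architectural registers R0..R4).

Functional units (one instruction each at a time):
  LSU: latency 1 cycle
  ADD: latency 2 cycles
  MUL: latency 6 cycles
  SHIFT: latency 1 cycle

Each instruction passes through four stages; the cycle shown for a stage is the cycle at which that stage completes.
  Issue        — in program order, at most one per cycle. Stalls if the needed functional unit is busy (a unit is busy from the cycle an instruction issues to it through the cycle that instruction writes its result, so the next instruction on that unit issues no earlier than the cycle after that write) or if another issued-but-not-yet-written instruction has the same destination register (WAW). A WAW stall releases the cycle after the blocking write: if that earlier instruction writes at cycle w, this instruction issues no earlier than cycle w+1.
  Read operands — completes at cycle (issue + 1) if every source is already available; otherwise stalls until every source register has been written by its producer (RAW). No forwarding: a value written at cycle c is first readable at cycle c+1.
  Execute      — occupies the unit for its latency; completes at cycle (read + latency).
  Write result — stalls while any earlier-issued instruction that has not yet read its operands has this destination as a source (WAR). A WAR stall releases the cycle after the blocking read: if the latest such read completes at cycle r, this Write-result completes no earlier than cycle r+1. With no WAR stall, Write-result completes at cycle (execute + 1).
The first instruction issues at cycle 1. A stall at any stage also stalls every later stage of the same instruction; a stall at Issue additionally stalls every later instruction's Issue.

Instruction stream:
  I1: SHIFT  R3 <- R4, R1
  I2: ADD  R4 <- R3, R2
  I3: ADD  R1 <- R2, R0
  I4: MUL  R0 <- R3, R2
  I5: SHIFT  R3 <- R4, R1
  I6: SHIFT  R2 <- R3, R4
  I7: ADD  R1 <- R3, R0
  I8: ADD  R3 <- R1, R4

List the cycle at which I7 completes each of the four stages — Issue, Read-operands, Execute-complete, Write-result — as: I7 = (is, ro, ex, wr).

I1  is:1  ro:2  ex:3  wr:4
I2  is:2  ro:5  ex:7  wr:8  — RAW R3: wait I1 write@4
I3  is:9  ro:10  ex:12  wr:13  — struct: ADD busy until I2 writes@8
I4  is:10  ro:11  ex:17  wr:18
I5  is:11  ro:14  ex:15  wr:16  — RAW R1: wait I3 write@13
I6  is:17  ro:18  ex:19  wr:20  — struct: SHIFT busy until I5 writes@16
I7  is:18  ro:19  ex:21  wr:22
I8  is:23  ro:24  ex:26  wr:27  — struct: ADD busy until I7 writes@22

I7 = (18, 19, 21, 22)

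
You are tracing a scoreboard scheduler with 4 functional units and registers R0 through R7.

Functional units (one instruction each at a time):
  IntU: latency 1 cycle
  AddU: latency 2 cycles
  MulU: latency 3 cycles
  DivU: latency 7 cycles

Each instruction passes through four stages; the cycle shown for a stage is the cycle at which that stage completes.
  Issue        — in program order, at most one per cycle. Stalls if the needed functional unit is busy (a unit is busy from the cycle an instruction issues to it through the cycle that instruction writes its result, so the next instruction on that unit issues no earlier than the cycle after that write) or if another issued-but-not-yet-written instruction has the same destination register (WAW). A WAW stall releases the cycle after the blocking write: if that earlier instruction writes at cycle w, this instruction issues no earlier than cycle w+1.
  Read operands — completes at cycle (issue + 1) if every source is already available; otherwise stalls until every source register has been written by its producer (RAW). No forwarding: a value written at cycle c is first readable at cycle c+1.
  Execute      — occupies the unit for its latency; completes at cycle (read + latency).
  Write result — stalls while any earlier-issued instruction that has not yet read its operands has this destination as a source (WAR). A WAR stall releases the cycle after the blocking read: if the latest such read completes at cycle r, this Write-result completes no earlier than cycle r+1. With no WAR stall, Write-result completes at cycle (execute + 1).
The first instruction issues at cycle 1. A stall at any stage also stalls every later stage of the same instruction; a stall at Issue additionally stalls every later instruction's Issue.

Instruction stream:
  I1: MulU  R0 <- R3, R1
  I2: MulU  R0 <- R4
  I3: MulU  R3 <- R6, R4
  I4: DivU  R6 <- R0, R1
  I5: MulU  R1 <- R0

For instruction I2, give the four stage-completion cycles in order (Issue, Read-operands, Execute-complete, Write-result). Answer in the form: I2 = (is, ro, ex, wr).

[I1] 1/2/5/6
[I2] 7/8/11/12  (struct: MulU busy until I1 writes@6)
[I3] 13/14/17/18  (struct: MulU busy until I2 writes@12)
[I4] 14/15/22/23
[I5] 19/20/23/24  (struct: MulU busy until I3 writes@18)

I2 = (7, 8, 11, 12)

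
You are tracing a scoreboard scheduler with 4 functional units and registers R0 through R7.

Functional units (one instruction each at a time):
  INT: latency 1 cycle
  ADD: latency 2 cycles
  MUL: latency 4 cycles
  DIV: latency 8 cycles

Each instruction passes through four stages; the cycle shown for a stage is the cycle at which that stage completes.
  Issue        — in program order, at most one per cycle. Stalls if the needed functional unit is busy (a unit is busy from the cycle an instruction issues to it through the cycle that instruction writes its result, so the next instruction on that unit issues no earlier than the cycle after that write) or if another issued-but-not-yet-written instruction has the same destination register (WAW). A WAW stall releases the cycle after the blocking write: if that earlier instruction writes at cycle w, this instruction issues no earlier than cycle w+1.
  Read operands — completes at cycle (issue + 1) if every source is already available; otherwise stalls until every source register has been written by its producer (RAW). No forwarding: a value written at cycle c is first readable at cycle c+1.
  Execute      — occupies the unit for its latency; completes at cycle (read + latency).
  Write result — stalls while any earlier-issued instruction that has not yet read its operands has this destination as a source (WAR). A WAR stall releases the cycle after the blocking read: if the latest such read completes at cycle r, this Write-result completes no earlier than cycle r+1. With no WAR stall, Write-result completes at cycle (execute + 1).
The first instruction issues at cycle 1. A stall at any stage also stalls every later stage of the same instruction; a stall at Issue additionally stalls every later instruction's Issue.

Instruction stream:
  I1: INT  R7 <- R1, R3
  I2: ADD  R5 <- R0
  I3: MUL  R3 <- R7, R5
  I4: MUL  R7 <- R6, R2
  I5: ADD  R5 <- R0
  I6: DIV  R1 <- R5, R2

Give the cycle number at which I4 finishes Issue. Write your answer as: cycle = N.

cycle = 13

I1  is:1  ro:2  ex:3  wr:4
I2  is:2  ro:3  ex:5  wr:6
I3  is:3  ro:7  ex:11  wr:12  — RAW R5: wait I2 write@6
I4  is:13  ro:14  ex:18  wr:19  — struct: MUL busy until I3 writes@12
I5  is:14  ro:15  ex:17  wr:18
I6  is:15  ro:19  ex:27  wr:28  — RAW R5: wait I5 write@18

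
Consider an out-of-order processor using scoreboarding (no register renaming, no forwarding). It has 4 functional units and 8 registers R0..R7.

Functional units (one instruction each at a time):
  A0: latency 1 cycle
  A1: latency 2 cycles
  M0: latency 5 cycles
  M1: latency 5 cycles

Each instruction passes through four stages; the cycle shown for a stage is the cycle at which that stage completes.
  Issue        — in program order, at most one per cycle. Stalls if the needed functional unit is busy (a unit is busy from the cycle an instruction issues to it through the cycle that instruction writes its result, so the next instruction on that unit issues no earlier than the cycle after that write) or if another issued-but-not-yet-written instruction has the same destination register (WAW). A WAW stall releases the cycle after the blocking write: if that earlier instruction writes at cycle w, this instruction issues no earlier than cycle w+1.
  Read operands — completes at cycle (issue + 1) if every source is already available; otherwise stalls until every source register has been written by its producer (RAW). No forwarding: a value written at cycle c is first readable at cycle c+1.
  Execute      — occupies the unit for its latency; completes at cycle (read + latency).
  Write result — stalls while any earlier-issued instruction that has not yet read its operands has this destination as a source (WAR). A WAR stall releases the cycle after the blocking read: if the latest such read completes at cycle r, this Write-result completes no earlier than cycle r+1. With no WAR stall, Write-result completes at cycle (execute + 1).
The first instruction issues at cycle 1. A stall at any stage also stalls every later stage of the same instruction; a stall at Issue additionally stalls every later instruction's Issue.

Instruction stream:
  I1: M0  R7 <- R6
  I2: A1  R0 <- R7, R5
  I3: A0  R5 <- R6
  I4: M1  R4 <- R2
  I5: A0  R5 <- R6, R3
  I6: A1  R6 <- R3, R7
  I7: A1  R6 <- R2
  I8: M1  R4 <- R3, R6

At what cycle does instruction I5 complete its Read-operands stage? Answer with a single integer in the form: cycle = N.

cycle = 12

[1] I1 dispatched to M0
[2] I1 operands ready | I2 dispatched to A1
[3] I3 dispatched to A0
[4] I3 operands ready | I4 dispatched to M1
[5] I3 complete | I4 operands ready
[7] I1 complete
[8] R7←I1
[9] I2 operands ready
[10] R5←I3 | I4 complete
[11] I2 complete | R4←I4 | I5 dispatched to A0
[12] R0←I2 | I5 operands ready
[13] I5 complete | I6 dispatched to A1
[14] R5←I5 | I6 operands ready
[16] I6 complete
[17] R6←I6
[18] I7 dispatched to A1
[19] I7 operands ready | I8 dispatched to M1
[21] I7 complete
[22] R6←I7
[23] I8 operands ready
[28] I8 complete
[29] R4←I8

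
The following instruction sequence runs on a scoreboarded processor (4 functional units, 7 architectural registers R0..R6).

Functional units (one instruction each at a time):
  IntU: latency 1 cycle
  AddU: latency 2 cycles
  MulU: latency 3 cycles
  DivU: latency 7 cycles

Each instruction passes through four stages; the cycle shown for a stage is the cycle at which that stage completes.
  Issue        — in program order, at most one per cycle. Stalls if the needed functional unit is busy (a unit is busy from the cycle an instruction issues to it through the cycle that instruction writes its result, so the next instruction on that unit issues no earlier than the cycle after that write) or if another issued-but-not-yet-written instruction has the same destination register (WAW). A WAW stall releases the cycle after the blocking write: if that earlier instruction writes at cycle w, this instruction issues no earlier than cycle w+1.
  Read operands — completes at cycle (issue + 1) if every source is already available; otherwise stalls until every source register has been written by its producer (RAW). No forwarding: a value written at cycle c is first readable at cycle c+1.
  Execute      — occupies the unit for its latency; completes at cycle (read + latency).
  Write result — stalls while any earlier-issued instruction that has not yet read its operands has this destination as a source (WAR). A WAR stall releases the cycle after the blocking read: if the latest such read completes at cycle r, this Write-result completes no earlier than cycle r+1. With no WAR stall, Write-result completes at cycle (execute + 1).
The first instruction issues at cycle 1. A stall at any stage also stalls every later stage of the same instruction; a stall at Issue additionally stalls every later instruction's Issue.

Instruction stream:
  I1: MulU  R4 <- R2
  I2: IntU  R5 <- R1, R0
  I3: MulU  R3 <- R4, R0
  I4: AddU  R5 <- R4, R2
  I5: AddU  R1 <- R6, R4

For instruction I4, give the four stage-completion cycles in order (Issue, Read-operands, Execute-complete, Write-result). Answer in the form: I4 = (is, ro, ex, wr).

I4 = (8, 9, 11, 12)

  I1 | 1 | 2 | 5 | 6
  I2 | 2 | 3 | 4 | 5
  I3 | 7 | 8 | 11 | 12   struct: MulU busy until I1 writes@6
  I4 | 8 | 9 | 11 | 12
  I5 | 13 | 14 | 16 | 17   struct: AddU busy until I4 writes@12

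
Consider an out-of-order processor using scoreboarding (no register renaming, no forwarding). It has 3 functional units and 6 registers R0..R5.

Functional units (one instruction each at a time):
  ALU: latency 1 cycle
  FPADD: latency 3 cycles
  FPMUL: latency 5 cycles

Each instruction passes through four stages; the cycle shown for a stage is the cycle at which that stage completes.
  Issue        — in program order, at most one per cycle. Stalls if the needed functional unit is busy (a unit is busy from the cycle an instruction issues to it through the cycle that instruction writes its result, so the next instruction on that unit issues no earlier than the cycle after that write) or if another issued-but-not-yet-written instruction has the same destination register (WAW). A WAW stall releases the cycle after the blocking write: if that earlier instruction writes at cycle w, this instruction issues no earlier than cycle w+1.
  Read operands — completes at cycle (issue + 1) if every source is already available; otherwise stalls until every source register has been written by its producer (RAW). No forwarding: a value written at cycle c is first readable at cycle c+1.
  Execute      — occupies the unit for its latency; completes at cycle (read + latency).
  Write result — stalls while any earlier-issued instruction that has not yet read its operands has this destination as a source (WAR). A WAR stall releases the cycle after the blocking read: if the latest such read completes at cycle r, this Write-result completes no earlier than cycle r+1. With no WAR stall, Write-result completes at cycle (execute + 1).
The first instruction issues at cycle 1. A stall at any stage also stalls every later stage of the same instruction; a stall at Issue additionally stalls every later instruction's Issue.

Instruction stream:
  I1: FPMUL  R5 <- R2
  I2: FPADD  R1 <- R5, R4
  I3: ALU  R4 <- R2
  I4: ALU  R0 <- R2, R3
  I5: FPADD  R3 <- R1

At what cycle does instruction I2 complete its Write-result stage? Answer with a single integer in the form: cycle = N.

cycle = 13

t=1  issue I1 (FPMUL)
t=2  I1 read-ops | issue I2 (FPADD)
t=3  issue I3 (ALU)
t=4  I3 read-ops
t=5  I3 finished on ALU
t=7  I1 finished on FPMUL
t=8  I1→R5
t=9  I2 read-ops
t=10  I3→R4
t=11  issue I4 (ALU)
t=12  I2 finished on FPADD | I4 read-ops
t=13  I2→R1 | I4 finished on ALU
t=14  I4→R0 | issue I5 (FPADD)
t=15  I5 read-ops
t=18  I5 finished on FPADD
t=19  I5→R3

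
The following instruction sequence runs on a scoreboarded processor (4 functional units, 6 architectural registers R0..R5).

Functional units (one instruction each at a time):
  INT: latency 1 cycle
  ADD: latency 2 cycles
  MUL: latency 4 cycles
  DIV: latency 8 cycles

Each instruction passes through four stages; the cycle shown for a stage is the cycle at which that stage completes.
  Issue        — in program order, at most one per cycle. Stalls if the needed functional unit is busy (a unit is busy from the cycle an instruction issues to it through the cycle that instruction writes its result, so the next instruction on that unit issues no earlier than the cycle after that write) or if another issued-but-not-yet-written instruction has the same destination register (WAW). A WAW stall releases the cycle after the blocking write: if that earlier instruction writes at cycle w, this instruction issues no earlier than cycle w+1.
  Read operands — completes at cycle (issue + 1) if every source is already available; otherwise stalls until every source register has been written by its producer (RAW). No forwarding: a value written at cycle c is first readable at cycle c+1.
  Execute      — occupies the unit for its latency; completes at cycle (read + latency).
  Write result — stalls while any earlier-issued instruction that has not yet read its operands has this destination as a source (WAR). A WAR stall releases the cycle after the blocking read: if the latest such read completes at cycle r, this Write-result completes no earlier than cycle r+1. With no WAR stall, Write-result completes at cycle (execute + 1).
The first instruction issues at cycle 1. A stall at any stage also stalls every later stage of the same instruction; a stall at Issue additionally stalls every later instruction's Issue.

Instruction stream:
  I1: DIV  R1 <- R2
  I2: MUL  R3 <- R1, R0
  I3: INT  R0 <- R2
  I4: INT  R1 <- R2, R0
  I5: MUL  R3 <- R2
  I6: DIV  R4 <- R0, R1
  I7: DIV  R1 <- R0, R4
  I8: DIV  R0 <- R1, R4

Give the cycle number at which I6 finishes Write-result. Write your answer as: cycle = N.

I1: IS=1 RO=2 EX=10 WR=11
I2: IS=2 RO=12 EX=16 WR=17  [RAW R1: wait I1 write@11]
I3: IS=3 RO=4 EX=5 WR=13  [WAR R0: wait I2 read@12]
I4: IS=14 RO=15 EX=16 WR=17  [struct: INT busy until I3 writes@13]
I5: IS=18 RO=19 EX=23 WR=24  [struct: MUL busy until I2 writes@17]
I6: IS=19 RO=20 EX=28 WR=29
I7: IS=30 RO=31 EX=39 WR=40  [struct: DIV busy until I6 writes@29]
I8: IS=41 RO=42 EX=50 WR=51  [struct: DIV busy until I7 writes@40]

cycle = 29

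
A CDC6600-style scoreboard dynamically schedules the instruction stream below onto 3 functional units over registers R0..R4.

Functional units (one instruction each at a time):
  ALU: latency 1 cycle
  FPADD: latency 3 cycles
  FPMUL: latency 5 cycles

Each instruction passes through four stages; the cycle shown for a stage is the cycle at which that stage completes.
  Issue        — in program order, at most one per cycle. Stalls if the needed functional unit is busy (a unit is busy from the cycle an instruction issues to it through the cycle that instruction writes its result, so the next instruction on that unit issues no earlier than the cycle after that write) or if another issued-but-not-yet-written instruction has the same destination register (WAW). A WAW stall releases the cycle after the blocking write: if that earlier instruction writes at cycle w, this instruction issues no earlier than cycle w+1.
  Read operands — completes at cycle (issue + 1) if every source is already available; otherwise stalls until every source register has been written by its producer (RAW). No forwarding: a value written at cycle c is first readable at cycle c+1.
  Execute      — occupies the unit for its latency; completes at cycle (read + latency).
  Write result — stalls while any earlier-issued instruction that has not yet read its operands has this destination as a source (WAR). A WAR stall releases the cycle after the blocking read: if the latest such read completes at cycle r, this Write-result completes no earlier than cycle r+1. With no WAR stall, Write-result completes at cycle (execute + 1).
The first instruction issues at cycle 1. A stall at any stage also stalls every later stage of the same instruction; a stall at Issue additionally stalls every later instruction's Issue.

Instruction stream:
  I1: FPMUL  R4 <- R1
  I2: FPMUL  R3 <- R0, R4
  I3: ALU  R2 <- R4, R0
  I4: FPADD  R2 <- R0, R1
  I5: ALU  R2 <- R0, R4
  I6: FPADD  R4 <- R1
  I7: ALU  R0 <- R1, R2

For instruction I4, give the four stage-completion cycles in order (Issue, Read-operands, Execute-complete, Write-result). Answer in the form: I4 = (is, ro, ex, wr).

1) issue 1, read 2, done 7, write 8
2) issue 9, read 10, done 15, write 16  <struct: FPMUL busy until I1 writes@8>
3) issue 10, read 11, done 12, write 13
4) issue 14, read 15, done 18, write 19  <WAW R2: wait I3 write@13>
5) issue 20, read 21, done 22, write 23  <WAW R2: wait I4 write@19>
6) issue 21, read 22, done 25, write 26
7) issue 24, read 25, done 26, write 27  <struct: ALU busy until I5 writes@23>

I4 = (14, 15, 18, 19)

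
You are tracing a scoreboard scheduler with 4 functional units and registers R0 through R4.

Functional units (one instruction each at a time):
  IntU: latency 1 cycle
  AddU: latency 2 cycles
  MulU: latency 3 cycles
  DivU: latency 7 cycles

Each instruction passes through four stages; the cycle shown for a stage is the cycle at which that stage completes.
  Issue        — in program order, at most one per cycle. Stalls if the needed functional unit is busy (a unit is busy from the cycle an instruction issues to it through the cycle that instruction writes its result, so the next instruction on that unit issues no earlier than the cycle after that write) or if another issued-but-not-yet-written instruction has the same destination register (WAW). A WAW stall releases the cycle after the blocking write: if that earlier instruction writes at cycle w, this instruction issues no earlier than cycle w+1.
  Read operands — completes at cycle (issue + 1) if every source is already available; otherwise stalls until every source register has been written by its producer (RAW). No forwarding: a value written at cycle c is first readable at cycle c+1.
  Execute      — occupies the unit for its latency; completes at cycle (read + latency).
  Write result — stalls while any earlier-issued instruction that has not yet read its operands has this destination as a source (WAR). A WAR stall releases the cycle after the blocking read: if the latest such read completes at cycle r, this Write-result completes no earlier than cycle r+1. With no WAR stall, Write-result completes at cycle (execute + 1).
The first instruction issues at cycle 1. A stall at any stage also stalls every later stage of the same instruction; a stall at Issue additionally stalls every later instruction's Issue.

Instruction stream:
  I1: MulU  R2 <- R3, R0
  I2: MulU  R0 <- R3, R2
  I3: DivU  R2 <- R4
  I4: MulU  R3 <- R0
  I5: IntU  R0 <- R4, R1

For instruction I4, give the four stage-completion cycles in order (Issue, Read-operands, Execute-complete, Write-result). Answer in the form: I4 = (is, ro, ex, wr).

[1] I1→MulU
[2] I1 RO
[5] I1 EX
[6] I1 WR R2
[7] I2→MulU
[8] I2 RO · I3→DivU
[9] I3 RO
[11] I2 EX
[12] I2 WR R0
[13] I4→MulU
[14] I4 RO · I5→IntU
[15] I5 RO
[16] I3 EX · I5 EX
[17] I3 WR R2 · I4 EX · I5 WR R0
[18] I4 WR R3

I4 = (13, 14, 17, 18)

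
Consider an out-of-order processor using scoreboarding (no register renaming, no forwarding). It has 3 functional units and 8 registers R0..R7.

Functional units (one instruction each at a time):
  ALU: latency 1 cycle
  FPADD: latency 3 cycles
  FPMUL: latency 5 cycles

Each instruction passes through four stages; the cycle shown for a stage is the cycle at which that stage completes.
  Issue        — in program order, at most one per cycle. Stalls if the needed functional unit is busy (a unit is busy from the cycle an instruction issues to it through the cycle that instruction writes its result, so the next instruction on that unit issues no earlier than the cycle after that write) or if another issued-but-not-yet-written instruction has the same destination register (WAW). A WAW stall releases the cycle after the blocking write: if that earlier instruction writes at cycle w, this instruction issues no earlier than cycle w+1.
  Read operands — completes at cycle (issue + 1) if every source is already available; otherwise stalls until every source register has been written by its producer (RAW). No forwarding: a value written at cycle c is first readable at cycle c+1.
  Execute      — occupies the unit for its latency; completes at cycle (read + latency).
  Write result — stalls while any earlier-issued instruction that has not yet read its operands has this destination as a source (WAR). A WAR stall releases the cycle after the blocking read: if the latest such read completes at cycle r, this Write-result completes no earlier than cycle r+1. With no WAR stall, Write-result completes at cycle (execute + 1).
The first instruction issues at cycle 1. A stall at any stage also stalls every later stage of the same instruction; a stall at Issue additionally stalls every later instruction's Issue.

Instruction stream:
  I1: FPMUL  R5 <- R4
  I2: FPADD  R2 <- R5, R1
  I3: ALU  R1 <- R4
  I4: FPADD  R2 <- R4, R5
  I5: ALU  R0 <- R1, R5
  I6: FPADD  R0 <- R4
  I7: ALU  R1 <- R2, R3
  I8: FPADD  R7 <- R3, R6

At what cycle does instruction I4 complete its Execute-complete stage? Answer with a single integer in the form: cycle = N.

[1] I1→FPMUL
[2] I1 RO | I2→FPADD
[3] I3→ALU
[4] I3 RO
[5] I3 EX
[7] I1 EX
[8] I1 WR R5
[9] I2 RO
[10] I3 WR R1
[12] I2 EX
[13] I2 WR R2
[14] I4→FPADD
[15] I4 RO | I5→ALU
[16] I5 RO
[17] I5 EX
[18] I4 EX | I5 WR R0
[19] I4 WR R2
[20] I6→FPADD
[21] I6 RO | I7→ALU
[22] I7 RO
[23] I7 EX
[24] I6 EX | I7 WR R1
[25] I6 WR R0
[26] I8→FPADD
[27] I8 RO
[30] I8 EX
[31] I8 WR R7

cycle = 18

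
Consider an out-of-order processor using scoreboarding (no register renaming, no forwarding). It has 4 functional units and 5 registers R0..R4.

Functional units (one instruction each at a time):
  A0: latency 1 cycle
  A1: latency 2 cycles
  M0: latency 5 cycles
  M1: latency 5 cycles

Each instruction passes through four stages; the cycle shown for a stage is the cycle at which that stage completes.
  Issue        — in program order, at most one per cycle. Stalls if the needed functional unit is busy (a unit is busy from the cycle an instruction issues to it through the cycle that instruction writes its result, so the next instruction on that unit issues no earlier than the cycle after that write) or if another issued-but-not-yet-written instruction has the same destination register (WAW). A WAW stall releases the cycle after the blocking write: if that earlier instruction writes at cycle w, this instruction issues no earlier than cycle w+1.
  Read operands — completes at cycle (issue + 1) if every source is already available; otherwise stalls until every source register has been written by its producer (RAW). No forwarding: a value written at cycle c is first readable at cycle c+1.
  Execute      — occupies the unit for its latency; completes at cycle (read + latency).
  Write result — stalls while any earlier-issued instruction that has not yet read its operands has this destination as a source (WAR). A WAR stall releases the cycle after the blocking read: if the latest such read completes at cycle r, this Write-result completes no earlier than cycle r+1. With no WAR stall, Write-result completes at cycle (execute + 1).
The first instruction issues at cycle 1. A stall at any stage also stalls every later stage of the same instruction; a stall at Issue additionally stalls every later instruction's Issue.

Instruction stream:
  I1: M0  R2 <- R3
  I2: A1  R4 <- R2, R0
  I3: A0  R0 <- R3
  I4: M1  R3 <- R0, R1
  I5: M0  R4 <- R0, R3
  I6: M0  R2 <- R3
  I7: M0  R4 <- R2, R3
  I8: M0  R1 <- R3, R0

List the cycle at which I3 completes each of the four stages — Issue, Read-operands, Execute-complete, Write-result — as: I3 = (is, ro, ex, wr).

cycle 1: I1 issues→M0
cycle 2: I1 reads · I2 issues→A1
cycle 3: I3 issues→A0
cycle 4: I3 reads · I4 issues→M1
cycle 5: I3 exec-done
cycle 7: I1 exec-done
cycle 8: I1 writes R2
cycle 9: I2 reads
cycle 10: I3 writes R0
cycle 11: I2 exec-done · I4 reads
cycle 12: I2 writes R4
cycle 13: I5 issues→M0
cycle 16: I4 exec-done
cycle 17: I4 writes R3
cycle 18: I5 reads
cycle 23: I5 exec-done
cycle 24: I5 writes R4
cycle 25: I6 issues→M0
cycle 26: I6 reads
cycle 31: I6 exec-done
cycle 32: I6 writes R2
cycle 33: I7 issues→M0
cycle 34: I7 reads
cycle 39: I7 exec-done
cycle 40: I7 writes R4
cycle 41: I8 issues→M0
cycle 42: I8 reads
cycle 47: I8 exec-done
cycle 48: I8 writes R1

I3 = (3, 4, 5, 10)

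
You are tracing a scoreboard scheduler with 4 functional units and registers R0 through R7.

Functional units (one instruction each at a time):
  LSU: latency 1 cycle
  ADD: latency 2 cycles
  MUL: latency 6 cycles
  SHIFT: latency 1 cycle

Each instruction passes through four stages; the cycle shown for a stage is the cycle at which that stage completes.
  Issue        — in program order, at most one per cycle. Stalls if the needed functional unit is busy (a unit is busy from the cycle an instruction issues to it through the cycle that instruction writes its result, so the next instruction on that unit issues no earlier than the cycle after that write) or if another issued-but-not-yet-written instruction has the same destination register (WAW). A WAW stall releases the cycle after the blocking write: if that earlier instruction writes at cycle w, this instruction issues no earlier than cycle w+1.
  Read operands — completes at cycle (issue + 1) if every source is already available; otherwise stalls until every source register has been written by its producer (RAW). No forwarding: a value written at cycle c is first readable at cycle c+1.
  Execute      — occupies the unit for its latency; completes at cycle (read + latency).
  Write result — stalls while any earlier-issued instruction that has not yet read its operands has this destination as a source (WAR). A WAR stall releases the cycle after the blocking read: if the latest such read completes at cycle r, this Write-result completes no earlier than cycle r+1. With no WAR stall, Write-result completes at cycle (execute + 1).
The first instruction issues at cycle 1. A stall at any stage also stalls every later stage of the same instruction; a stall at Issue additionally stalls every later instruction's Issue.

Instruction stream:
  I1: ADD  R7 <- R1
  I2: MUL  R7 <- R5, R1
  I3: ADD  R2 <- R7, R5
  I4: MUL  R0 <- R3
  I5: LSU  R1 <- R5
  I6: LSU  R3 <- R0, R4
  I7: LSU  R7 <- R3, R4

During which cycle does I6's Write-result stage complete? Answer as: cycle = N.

cycle = 26

I1 -> (1, 2, 4, 5)
I2 -> (6, 7, 13, 14)  // WAW R7: wait I1 write@5
I3 -> (7, 15, 17, 18)  // RAW R7: wait I2 write@14
I4 -> (15, 16, 22, 23)  // struct: MUL busy until I2 writes@14
I5 -> (16, 17, 18, 19)
I6 -> (20, 24, 25, 26)  // struct: LSU busy until I5 writes@19, RAW R0: wait I4 write@23
I7 -> (27, 28, 29, 30)  // struct: LSU busy until I6 writes@26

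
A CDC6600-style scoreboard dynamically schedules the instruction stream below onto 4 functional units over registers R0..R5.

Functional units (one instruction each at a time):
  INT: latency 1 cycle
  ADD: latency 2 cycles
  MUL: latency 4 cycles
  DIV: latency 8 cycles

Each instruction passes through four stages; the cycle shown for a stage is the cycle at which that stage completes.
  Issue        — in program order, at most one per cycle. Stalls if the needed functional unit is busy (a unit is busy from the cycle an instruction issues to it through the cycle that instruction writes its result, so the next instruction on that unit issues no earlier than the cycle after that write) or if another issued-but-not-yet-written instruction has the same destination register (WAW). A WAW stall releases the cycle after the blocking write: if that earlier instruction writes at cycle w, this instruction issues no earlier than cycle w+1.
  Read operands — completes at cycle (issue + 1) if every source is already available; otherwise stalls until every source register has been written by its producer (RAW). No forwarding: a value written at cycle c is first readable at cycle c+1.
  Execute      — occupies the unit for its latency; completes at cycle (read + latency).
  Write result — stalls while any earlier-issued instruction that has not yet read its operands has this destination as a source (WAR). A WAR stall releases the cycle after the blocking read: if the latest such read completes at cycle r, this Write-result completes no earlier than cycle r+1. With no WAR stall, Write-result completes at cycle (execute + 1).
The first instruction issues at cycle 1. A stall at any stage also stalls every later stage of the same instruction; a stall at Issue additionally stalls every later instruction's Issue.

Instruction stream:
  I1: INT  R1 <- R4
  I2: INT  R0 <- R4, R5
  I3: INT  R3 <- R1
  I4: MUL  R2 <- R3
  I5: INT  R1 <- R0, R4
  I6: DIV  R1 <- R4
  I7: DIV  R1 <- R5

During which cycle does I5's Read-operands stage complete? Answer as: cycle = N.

cycle 1: issue I1 (INT)
cycle 2: I1 read-ops
cycle 3: I1 finished on INT
cycle 4: I1→R1
cycle 5: issue I2 (INT)
cycle 6: I2 read-ops
cycle 7: I2 finished on INT
cycle 8: I2→R0
cycle 9: issue I3 (INT)
cycle 10: I3 read-ops | issue I4 (MUL)
cycle 11: I3 finished on INT
cycle 12: I3→R3
cycle 13: I4 read-ops | issue I5 (INT)
cycle 14: I5 read-ops
cycle 15: I5 finished on INT
cycle 16: I5→R1
cycle 17: I4 finished on MUL | issue I6 (DIV)
cycle 18: I4→R2 | I6 read-ops
cycle 26: I6 finished on DIV
cycle 27: I6→R1
cycle 28: issue I7 (DIV)
cycle 29: I7 read-ops
cycle 37: I7 finished on DIV
cycle 38: I7→R1

cycle = 14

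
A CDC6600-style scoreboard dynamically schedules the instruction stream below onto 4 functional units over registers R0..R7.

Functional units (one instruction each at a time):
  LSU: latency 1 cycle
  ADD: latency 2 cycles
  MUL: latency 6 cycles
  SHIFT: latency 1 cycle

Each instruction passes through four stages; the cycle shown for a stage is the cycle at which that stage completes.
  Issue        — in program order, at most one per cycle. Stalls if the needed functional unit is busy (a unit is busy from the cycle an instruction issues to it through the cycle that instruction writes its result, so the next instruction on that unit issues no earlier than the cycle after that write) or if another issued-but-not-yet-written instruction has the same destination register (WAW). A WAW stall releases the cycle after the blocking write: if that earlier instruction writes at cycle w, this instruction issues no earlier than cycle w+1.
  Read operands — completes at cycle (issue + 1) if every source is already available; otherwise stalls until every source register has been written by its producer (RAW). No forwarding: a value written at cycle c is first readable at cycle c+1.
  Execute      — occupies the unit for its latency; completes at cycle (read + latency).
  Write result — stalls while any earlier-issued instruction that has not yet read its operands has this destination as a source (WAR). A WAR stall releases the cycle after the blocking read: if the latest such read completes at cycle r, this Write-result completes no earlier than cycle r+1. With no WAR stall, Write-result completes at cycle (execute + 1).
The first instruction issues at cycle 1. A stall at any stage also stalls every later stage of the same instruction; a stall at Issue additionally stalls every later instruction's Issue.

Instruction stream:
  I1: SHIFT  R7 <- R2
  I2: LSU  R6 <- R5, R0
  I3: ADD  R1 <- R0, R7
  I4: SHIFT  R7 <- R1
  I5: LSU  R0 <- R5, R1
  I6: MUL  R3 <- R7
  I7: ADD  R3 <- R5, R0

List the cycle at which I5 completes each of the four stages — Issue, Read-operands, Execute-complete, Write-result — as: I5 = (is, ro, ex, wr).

I5 = (6, 9, 10, 11)

[I1] 1/2/3/4
[I2] 2/3/4/5
[I3] 3/5/7/8  (RAW R7: wait I1 write@4)
[I4] 5/9/10/11  (struct: SHIFT busy until I1 writes@4; RAW R1: wait I3 write@8)
[I5] 6/9/10/11  (RAW R1: wait I3 write@8)
[I6] 7/12/18/19  (RAW R7: wait I4 write@11)
[I7] 20/21/23/24  (WAW R3: wait I6 write@19)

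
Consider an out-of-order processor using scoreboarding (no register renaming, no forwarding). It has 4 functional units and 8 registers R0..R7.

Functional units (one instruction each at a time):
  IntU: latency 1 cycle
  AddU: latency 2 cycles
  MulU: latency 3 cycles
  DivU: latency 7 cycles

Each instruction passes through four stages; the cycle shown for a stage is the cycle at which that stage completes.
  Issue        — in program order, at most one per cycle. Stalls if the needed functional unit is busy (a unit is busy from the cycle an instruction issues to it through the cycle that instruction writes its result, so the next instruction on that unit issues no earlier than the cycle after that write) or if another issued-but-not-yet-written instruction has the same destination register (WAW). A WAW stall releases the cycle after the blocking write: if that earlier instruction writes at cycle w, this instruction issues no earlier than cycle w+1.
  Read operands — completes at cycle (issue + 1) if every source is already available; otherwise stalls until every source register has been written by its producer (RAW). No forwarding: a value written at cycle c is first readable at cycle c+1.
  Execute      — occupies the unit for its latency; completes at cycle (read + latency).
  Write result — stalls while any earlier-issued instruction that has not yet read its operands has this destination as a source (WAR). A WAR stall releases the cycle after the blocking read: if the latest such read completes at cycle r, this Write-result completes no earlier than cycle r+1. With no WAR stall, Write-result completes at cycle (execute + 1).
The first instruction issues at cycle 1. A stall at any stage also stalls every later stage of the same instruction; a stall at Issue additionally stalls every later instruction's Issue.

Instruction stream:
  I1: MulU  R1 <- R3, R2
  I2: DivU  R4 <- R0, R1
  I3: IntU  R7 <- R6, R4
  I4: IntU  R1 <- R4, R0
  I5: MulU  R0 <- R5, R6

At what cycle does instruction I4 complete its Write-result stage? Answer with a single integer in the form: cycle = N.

I1 -> (1, 2, 5, 6)
I2 -> (2, 7, 14, 15)  // RAW R1: wait I1 write@6
I3 -> (3, 16, 17, 18)  // RAW R4: wait I2 write@15
I4 -> (19, 20, 21, 22)  // struct: IntU busy until I3 writes@18
I5 -> (20, 21, 24, 25)

cycle = 22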